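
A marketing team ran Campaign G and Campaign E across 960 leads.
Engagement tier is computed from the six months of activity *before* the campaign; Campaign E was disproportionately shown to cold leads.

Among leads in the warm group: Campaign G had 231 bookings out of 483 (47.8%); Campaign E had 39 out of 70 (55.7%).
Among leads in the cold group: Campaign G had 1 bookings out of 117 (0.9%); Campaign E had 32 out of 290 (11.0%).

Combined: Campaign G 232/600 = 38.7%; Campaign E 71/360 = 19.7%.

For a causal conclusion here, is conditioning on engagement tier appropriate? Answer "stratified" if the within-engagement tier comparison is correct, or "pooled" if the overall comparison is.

Engagement tier is set before the campaign has any effect — it is not caused by the campaign — and it independently drives the outcome. That makes it a confounder, so the causal comparison is within engagement tier levels.
Within each level — warm: 47.8% vs 55.7%; cold: 0.9% vs 11.0% — Campaign E is higher every time.

stratified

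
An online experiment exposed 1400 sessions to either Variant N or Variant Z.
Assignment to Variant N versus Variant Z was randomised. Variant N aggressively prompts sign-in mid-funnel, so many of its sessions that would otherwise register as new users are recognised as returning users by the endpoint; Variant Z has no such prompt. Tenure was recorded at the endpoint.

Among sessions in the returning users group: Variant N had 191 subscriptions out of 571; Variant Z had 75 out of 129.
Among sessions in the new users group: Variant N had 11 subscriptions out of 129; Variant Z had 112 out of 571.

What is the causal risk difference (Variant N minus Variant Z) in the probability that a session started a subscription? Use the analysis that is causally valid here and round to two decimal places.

+0.02

Variant Z is higher inside every user tenure stratum but Variant N is higher in aggregate. Whether to stratify depends on how user tenure relates to the variant.
Because the variant influences user tenure, user tenure is a post-treatment mediator, not a confounder. Stratifying on it would bias the estimate; the causal effect is the crude pooled difference.
The causal difference is the pooled difference: 0.289 − 0.267 = +0.021.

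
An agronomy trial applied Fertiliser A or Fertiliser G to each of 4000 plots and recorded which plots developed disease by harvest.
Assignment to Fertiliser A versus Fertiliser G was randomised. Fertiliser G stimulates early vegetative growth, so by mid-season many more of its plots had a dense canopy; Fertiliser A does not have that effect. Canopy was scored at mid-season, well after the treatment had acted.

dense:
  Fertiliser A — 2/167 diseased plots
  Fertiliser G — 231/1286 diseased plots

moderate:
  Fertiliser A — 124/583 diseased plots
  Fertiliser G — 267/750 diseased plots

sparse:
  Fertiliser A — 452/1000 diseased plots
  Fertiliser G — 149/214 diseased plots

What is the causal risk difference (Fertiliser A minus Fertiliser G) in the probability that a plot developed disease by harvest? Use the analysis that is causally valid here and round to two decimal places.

Mid-season canopy is downstream of the fertiliser. One should not condition on a consequence of treatment, so the overall rates are the right comparison.
The causal difference is the pooled difference: 0.330 − 0.288 = +0.043.

+0.04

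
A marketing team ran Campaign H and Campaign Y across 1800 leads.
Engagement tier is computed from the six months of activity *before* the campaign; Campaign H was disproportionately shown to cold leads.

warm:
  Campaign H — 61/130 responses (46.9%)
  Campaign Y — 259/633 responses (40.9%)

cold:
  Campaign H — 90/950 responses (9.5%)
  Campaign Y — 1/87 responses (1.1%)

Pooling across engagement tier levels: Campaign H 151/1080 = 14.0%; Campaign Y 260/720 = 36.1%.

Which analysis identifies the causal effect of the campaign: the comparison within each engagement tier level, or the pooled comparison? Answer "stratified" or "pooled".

The engagement tier-specific comparison favours Campaign H throughout, but the pooled figures favour Campaign Y. The question is whether to condition on engagement tier.
Engagement tier satisfies the back-door criterion: it is not a descendant of the campaign, and it blocks the spurious path from campaign to outcome. Adjusting for it (i.e., using the within-engagement tier rates) gives the causal effect.
Within each level — warm: 46.9% vs 40.9%; cold: 9.5% vs 1.1% — Campaign H is higher every time.

stratified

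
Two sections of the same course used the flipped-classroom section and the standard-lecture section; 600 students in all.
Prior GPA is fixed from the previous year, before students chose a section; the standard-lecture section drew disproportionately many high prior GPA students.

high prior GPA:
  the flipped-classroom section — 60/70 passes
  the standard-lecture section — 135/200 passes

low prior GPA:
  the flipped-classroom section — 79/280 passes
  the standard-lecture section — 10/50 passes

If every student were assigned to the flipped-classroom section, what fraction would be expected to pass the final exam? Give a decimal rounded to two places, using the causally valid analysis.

Prior GPA band differs across teaching methods for reasons unrelated to any effect of the teaching method itself, and it separately predicts the outcome — a classic confounder. We must compare within prior GPA band levels.
Standardising the flipped-classroom section to the population prior GPA band mix: 0.450·60/70 + 0.550·79/280 = 0.541.

0.54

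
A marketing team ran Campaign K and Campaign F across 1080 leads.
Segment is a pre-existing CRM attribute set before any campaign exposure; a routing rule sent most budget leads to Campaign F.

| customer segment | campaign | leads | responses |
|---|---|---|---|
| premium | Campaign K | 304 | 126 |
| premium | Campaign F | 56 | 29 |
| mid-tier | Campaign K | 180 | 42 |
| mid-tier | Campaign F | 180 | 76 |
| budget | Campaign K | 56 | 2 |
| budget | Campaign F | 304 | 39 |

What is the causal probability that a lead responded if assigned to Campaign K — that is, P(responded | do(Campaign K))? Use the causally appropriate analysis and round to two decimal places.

0.23

Customer segment is set before the campaign has any effect — it is not caused by the campaign — and it independently drives the outcome. That makes it a confounder, so the causal comparison is within customer segment levels.
Standardising Campaign K to the population customer segment mix: 0.333·126/304 + 0.333·42/180 + 0.333·2/56 = 0.228.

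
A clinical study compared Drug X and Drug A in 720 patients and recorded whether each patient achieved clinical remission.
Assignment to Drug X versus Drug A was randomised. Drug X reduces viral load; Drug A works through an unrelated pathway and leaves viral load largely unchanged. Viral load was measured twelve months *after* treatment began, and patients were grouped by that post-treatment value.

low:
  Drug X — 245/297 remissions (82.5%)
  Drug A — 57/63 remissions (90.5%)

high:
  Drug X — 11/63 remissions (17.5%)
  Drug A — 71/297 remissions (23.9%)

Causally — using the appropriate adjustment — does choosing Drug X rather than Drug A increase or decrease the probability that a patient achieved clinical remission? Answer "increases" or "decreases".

The distribution of viral load is itself part of what the drug does — it is an intermediate outcome. Holding it fixed would remove that part of the effect; the total effect is the pooled difference.
Pooled: Drug X 71.1% vs Drug A 35.6%; Drug X is higher overall.

increases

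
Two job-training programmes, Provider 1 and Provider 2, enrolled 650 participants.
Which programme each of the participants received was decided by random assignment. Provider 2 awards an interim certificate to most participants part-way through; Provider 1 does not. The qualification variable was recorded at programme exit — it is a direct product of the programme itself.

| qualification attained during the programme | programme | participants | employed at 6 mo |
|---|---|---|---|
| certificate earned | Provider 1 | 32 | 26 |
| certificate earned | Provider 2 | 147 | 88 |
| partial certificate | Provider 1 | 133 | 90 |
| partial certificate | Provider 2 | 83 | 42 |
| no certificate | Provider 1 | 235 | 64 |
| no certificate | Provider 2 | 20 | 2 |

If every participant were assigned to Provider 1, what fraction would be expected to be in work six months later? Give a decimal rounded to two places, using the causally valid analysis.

The qualification attained during the programme-specific comparison favours Provider 1 throughout, but the pooled figures favour Provider 2. The question is whether to condition on qualification attained during the programme.
Qualification attained during the programme is downstream of the programme. One should not condition on a consequence of treatment, so the overall rates are the right comparison.
So P(outcome | do(Provider 1)) is just the pooled rate for Provider 1: 180/400 = 0.450.

0.45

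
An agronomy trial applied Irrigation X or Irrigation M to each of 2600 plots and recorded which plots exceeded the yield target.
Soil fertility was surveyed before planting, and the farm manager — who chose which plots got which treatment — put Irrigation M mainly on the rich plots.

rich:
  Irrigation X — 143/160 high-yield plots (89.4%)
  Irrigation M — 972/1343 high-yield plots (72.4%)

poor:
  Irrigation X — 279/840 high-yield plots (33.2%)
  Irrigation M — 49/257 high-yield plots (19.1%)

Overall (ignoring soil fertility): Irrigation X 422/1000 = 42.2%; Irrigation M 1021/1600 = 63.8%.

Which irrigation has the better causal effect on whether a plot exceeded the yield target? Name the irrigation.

Irrigation X

Nothing the irrigation does changes soil fertility; the imbalance is an allocation artefact. With soil fertility also predicting the outcome, the pooled figure is confounded, and the within-stratum comparison is the causal one.
Within each level — rich: 89.4% vs 72.4%; poor: 33.2% vs 19.1% — Irrigation X is higher every time.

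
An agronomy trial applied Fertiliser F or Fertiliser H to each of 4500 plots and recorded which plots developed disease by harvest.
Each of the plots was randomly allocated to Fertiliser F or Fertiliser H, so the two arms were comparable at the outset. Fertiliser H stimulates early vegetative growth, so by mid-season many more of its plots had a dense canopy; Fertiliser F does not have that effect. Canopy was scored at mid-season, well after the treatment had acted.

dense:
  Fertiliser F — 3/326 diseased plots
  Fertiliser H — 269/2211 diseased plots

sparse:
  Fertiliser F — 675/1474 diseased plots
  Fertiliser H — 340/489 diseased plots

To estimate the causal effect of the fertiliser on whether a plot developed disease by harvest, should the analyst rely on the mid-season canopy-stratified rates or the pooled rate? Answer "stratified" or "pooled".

The mid-season canopy-specific comparison favours Fertiliser F throughout, but the pooled figures favour Fertiliser H. The question is whether to condition on mid-season canopy.
Mid-season canopy here is a post-treatment variable shaped by the fertiliser; conditioning on it would introduce bias rather than remove it. The overall comparison is the causal one.
Pooled: Fertiliser F 37.7% vs Fertiliser H 22.6%; Fertiliser H is lower overall.

pooled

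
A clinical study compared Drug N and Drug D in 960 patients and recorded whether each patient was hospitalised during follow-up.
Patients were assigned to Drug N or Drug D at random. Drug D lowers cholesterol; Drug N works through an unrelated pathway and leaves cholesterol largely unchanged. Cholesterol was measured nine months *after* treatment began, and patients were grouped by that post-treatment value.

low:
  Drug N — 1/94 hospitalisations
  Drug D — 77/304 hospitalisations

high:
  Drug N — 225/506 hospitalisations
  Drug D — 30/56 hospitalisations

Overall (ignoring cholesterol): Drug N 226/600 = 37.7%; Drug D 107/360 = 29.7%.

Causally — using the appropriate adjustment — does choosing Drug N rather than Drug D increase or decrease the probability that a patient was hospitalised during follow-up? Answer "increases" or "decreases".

increases

Cholesterol is downstream of the drug. One should not condition on a consequence of treatment, so the overall rates are the right comparison.
Pooled: Drug N 37.7% vs Drug D 29.7%; Drug D is lower overall.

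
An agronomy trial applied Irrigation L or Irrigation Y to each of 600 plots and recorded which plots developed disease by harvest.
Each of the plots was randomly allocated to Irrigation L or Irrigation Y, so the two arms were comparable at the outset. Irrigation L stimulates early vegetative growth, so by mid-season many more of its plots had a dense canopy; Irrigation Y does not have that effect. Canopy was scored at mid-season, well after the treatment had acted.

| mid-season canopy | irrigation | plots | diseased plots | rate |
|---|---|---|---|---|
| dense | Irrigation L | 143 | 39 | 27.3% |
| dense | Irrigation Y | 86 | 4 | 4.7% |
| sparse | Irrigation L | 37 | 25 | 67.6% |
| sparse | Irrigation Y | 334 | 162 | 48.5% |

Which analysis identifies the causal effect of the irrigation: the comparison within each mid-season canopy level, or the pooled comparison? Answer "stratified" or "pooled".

pooled

Stratifying would compare irrigations among plots the irrigations themselves sorted into mid-season canopy groups — a form of selection on an intermediate. The unconditioned pooled rates give the total causal effect.
Pooled: Irrigation L 35.6% vs Irrigation Y 39.5%; Irrigation L is lower overall.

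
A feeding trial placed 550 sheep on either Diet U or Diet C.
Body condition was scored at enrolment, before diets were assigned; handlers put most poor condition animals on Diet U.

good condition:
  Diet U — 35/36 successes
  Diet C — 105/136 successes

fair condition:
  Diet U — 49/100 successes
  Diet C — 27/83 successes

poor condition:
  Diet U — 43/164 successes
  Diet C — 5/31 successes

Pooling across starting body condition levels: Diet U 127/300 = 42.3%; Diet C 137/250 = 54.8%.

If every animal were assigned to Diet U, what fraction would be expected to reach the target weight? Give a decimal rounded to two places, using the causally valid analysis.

Since starting body condition is a pre-existing factor (not a product of the diet) and it affects the outcome on its own, it is a confounder. The stratified rates, not the pooled rate, identify the causal effect.
Standardising Diet U to the population starting body condition mix: 0.313·35/36 + 0.333·49/100 + 0.355·43/164 = 0.560.

0.56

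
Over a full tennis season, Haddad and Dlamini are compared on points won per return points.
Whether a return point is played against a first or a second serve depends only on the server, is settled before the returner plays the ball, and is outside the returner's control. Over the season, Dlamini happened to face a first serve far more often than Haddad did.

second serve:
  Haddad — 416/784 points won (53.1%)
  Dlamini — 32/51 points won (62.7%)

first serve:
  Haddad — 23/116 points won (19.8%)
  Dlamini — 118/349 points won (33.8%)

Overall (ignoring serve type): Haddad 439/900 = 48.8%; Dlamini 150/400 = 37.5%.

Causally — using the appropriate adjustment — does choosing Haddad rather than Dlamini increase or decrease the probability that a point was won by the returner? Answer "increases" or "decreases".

decreases

Since serve type is a pre-existing factor (not a product of the player) and it affects the outcome on its own, it is a confounder. The stratified rates, not the pooled rate, identify the causal effect.
Within each level — second serve: 53.1% vs 62.7%; first serve: 19.8% vs 33.8% — Dlamini is higher every time.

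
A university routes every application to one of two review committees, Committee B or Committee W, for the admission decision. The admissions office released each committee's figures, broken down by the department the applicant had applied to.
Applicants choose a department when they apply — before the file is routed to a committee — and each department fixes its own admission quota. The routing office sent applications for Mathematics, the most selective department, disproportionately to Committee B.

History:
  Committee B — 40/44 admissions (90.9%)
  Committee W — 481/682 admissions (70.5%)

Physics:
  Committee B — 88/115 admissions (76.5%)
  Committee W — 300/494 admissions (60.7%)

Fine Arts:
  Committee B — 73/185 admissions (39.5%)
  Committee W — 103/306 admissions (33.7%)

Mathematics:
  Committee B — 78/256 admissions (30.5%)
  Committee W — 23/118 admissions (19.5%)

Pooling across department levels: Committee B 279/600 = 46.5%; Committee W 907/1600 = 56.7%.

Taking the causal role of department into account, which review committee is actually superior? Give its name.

Department differs across review committees for reasons unrelated to any effect of the review committee itself, and it separately predicts the outcome — a classic confounder. We must compare within department levels.
Within each level — History: 90.9% vs 70.5%; Physics: 76.5% vs 60.7%; Fine Arts: 39.5% vs 33.7%; Mathematics: 30.5% vs 19.5% — Committee B is higher every time.

Committee B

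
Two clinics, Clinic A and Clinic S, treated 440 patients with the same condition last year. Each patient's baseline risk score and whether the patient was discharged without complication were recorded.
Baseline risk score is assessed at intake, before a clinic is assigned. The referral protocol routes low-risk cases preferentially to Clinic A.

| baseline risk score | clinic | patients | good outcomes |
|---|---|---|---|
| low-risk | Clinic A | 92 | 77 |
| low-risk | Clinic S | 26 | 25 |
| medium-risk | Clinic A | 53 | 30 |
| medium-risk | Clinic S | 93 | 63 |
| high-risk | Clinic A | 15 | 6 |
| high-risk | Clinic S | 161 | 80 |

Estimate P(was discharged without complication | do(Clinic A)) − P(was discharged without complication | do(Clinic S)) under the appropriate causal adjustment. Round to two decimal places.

Clinic S is higher inside every baseline risk score stratum but Clinic A is higher in aggregate. Whether to stratify depends on how baseline risk score relates to the clinic.
The imbalance in baseline risk score arose from how patients were allocated, not from anything the clinic did; and baseline risk score independently affects the outcome. The pooled gap is confounded — condition on baseline risk score.
Adjusting over the population distribution of baseline risk score: 0.268·(0.837−0.962) + 0.332·(0.566−0.677) + 0.400·(0.400−0.497) = -0.109.

-0.11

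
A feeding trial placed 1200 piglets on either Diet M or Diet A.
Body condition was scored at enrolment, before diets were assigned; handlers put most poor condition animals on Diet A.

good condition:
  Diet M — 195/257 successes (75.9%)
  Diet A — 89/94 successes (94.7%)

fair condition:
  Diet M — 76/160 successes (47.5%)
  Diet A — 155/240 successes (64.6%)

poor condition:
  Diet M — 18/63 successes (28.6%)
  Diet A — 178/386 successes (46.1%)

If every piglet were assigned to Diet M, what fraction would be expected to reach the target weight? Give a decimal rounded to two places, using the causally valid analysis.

The starting body condition-specific comparison favours Diet A throughout, but the pooled figures favour Diet M. The question is whether to condition on starting body condition.
Starting body condition differs across diets for reasons unrelated to any effect of the diet itself, and it separately predicts the outcome — a classic confounder. We must compare within starting body condition levels.
Standardising Diet M to the population starting body condition mix: 0.292·195/257 + 0.333·76/160 + 0.374·18/63 = 0.487.

0.49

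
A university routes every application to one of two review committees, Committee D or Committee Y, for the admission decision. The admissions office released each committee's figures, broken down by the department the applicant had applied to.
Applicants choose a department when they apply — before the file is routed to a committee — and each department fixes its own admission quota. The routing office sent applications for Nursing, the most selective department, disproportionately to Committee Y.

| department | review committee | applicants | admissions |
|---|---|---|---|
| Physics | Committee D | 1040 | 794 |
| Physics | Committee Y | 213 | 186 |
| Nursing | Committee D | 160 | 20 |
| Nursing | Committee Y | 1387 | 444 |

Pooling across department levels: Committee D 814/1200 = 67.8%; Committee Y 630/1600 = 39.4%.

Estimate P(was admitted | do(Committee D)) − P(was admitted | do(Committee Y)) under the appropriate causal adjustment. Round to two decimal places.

-0.16

Since department is a pre-existing factor (not a product of the review committee) and it affects the outcome on its own, it is a confounder. The stratified rates, not the pooled rate, identify the causal effect.
Adjusting over the population distribution of department: 0.448·(0.763−0.873) + 0.552·(0.125−0.320) = -0.157.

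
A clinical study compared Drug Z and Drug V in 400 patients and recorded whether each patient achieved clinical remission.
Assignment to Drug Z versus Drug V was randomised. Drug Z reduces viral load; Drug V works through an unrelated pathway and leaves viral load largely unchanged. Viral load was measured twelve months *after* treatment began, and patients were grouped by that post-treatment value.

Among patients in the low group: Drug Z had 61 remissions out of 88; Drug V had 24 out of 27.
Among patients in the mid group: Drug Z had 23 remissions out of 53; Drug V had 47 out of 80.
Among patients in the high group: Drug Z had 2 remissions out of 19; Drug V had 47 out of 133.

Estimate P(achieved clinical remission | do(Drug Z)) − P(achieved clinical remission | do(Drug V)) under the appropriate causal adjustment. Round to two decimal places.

+0.05

Viral load is downstream of the drug. One should not condition on a consequence of treatment, so the overall rates are the right comparison.
The causal difference is the pooled difference: 0.537 − 0.492 = +0.046.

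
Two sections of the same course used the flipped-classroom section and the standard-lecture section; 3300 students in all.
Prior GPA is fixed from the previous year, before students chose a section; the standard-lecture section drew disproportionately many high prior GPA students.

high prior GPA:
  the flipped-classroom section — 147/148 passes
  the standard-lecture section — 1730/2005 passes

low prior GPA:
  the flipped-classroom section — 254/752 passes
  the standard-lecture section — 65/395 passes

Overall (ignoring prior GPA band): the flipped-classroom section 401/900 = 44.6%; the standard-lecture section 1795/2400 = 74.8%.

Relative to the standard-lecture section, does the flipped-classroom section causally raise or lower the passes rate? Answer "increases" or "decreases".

The stratified and pooled comparisons disagree (the flipped-classroom section wins within each prior GPA band; the standard-lecture section wins overall), so the answer turns on the causal role of prior GPA band.
Prior GPA band differs across teaching methods for reasons unrelated to any effect of the teaching method itself, and it separately predicts the outcome — a classic confounder. We must compare within prior GPA band levels.
Within each level — high prior GPA: 99.3% vs 86.3%; low prior GPA: 33.8% vs 16.5% — the flipped-classroom section is higher every time.

increases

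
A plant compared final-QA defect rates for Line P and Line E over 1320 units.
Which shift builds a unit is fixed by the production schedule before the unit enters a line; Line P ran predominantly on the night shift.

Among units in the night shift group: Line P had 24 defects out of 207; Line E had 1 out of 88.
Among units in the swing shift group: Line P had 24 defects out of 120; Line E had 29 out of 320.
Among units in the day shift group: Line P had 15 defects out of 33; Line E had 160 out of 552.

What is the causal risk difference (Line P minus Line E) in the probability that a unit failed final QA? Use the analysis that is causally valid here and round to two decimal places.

+0.13

Within every shift level Line E has the lower rate, yet pooled Line P does — Simpson's reversal.
Nothing the line does changes shift; the imbalance is an allocation artefact. With shift also predicting the outcome, the pooled figure is confounded, and the within-stratum comparison is the causal one.
Adjusting over the population distribution of shift: 0.223·(0.116−0.011) + 0.333·(0.200−0.091) + 0.443·(0.455−0.290) = +0.133.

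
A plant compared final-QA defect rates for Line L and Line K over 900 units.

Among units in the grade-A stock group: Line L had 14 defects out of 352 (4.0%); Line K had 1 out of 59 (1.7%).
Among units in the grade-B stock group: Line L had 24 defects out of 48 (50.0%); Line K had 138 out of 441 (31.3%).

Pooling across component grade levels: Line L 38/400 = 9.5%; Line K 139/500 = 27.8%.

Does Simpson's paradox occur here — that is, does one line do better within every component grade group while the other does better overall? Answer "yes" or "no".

yes

Within each component grade level (grade-A stock 4.0% vs 1.7%; grade-B stock 50.0% vs 31.3%), Line K has the lower rate every time. Pooled: 9.5% vs 27.8% — Line L has the lower rate overall. The two comparisons disagree.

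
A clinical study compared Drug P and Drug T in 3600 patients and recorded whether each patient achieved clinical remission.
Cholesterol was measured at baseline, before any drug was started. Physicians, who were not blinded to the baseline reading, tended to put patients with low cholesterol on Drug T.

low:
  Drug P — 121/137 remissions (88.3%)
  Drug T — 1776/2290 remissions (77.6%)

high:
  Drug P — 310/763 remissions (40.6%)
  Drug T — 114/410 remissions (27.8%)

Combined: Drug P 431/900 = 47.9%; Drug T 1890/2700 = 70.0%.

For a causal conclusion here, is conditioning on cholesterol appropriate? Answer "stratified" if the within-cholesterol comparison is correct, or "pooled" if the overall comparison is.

stratified

Drug P is higher inside every cholesterol stratum but Drug T is higher in aggregate. Whether to stratify depends on how cholesterol relates to the drug.
Cholesterol differs across drugs for reasons unrelated to any effect of the drug itself, and it separately predicts the outcome — a classic confounder. We must compare within cholesterol levels.
Within each level — low: 88.3% vs 77.6%; high: 40.6% vs 27.8% — Drug P is higher every time.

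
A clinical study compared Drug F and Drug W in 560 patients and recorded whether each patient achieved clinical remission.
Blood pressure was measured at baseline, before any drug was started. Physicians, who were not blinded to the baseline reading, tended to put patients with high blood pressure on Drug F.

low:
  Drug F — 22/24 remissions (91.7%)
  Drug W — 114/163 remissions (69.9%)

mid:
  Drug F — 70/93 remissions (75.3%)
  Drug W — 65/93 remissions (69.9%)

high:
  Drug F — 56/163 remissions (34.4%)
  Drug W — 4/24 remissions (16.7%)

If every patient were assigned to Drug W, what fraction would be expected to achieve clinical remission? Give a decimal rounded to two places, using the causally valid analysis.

Blood pressure satisfies the back-door criterion: it is not a descendant of the drug, and it blocks the spurious path from drug to outcome. Adjusting for it (i.e., using the within-blood pressure rates) gives the causal effect.
Standardising Drug W to the population blood pressure mix: 0.334·114/163 + 0.332·65/93 + 0.334·4/24 = 0.521.

0.52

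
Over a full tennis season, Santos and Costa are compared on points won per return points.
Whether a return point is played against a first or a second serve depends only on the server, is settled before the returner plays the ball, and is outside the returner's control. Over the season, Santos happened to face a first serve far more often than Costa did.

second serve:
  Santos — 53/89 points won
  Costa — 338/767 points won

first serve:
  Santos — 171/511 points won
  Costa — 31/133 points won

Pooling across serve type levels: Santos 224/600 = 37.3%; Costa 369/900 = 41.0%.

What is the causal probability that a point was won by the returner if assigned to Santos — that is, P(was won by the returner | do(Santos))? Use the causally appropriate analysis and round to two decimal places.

0.48

Santos is higher inside every serve type stratum but Costa is higher in aggregate. Whether to stratify depends on how serve type relates to the player.
Here serve type is a common cause — it drives both which player a case falls under and the outcome. The crude comparison mixes populations; the stratum-specific rates are the causally relevant ones.
Standardising Santos to the population serve type mix: 0.571·53/89 + 0.429·171/511 = 0.484.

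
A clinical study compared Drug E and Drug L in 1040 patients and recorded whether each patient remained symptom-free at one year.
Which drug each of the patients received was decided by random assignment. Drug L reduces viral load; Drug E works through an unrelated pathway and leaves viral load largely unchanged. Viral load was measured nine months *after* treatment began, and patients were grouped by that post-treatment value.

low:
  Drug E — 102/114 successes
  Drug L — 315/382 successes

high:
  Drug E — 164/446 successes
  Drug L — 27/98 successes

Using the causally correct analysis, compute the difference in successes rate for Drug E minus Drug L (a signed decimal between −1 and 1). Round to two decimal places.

-0.24

The stratified and pooled comparisons disagree (Drug E wins within each viral load; Drug L wins overall), so the answer turns on the causal role of viral load.
The distribution of viral load is itself part of what the drug does — it is an intermediate outcome. Holding it fixed would remove that part of the effect; the total effect is the pooled difference.
The causal difference is the pooled difference: 0.475 − 0.713 = -0.237.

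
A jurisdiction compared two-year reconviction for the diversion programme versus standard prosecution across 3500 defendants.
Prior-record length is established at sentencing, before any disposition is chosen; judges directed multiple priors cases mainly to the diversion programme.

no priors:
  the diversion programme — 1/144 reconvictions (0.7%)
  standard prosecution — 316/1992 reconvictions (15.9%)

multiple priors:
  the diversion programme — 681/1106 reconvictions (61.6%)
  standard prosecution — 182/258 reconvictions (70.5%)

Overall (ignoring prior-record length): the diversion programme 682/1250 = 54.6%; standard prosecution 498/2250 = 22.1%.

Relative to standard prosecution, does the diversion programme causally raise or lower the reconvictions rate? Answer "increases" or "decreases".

The imbalance in prior-record length arose from how defendants were allocated, not from anything the disposition did; and prior-record length independently affects the outcome. The pooled gap is confounded — condition on prior-record length.
Within each level — no priors: 0.7% vs 15.9%; multiple priors: 61.6% vs 70.5% — the diversion programme is lower every time.

decreases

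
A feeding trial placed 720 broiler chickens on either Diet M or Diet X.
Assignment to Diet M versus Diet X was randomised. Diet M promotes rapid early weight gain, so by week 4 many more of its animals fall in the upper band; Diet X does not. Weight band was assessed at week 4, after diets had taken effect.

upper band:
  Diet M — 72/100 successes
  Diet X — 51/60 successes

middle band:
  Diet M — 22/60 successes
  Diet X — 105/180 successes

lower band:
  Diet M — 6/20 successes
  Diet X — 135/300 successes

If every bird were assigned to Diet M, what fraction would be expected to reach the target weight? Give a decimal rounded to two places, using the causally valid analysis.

The week-4 weight band-specific comparison favours Diet X throughout, but the pooled figures favour Diet M. The question is whether to condition on week-4 weight band.
Week-4 weight band here is a post-treatment variable shaped by the diet; conditioning on it would introduce bias rather than remove it. The overall comparison is the causal one.
So P(outcome | do(Diet M)) is just the pooled rate for Diet M: 100/180 = 0.556.

0.56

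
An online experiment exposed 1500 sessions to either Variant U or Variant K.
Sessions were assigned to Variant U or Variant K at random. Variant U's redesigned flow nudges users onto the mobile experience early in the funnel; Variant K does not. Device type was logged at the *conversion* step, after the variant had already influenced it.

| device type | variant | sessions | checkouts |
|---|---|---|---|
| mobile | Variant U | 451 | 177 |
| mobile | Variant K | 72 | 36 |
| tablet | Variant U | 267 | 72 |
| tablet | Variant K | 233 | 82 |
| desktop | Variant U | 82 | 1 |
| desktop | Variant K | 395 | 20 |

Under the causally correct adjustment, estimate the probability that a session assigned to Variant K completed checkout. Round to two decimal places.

Device type is downstream of the variant. One should not condition on a consequence of treatment, so the overall rates are the right comparison.
So P(outcome | do(Variant K)) is just the pooled rate for Variant K: 138/700 = 0.197.

0.20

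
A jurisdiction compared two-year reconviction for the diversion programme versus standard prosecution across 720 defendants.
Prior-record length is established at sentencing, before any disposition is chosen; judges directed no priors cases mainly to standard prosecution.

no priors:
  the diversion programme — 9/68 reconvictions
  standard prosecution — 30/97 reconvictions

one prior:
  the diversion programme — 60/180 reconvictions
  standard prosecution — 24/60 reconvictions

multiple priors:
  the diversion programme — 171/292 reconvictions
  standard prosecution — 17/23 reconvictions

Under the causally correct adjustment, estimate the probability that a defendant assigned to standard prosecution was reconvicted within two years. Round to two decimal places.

Prior-record length satisfies the back-door criterion: it is not a descendant of the disposition, and it blocks the spurious path from disposition to outcome. Adjusting for it (i.e., using the within-prior-record length rates) gives the causal effect.
Standardising standard prosecution to the population prior-record length mix: 0.229·30/97 + 0.333·24/60 + 0.438·17/23 = 0.528.

0.53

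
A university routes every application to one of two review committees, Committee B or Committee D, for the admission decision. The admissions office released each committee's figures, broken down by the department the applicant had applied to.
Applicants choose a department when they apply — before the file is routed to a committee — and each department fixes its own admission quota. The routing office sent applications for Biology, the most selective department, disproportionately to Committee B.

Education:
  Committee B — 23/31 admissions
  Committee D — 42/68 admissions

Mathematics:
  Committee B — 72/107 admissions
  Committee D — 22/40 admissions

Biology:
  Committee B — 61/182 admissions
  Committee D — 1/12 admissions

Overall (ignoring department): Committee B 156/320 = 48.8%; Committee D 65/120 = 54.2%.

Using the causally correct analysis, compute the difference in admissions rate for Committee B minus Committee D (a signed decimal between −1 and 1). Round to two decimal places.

+0.18

Here department is a common cause — it drives both which review committee a case falls under and the outcome. The crude comparison mixes populations; the stratum-specific rates are the causally relevant ones.
Adjusting over the population distribution of department: 0.225·(0.742−0.618) + 0.334·(0.673−0.550) + 0.441·(0.335−0.083) = +0.180.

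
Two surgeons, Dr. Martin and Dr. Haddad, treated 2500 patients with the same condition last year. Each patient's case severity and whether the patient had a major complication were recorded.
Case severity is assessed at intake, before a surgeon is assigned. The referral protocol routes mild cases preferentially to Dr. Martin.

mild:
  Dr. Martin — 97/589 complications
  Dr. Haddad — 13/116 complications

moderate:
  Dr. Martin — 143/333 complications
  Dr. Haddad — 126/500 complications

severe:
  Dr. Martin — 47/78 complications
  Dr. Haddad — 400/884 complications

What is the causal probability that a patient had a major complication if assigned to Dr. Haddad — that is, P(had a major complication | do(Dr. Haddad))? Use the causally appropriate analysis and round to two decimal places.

0.29

Here case severity is a common cause — it drives both which surgeon a case falls under and the outcome. The crude comparison mixes populations; the stratum-specific rates are the causally relevant ones.
Standardising Dr. Haddad to the population case severity mix: 0.282·13/116 + 0.333·126/500 + 0.385·400/884 = 0.290.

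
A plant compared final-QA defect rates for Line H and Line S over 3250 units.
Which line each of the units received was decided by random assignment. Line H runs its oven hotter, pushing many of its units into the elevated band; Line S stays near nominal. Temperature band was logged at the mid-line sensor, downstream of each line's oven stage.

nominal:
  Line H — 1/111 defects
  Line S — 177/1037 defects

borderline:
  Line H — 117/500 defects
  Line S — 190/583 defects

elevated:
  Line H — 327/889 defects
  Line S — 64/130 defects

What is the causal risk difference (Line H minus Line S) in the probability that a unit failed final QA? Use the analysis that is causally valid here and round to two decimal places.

In-process temperature band lies on the pathway line → in-process temperature band → outcome, so adjusting for it blocks the indirect effect. For the total causal effect of line, use the unadjusted pooled rates.
The causal difference is the pooled difference: 0.297 − 0.246 = +0.050.

+0.05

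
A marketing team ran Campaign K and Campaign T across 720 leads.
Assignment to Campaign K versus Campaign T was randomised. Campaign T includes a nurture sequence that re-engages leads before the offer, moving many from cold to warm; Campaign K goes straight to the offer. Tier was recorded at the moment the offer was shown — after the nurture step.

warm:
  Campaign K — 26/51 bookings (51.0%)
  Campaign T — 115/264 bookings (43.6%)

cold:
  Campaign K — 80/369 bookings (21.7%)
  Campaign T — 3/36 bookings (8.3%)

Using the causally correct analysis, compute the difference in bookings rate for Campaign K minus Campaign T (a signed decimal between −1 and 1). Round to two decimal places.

-0.14

Stratifying would compare campaigns among leads the campaigns themselves sorted into engagement tier groups — a form of selection on an intermediate. The unconditioned pooled rates give the total causal effect.
The causal difference is the pooled difference: 0.252 − 0.393 = -0.141.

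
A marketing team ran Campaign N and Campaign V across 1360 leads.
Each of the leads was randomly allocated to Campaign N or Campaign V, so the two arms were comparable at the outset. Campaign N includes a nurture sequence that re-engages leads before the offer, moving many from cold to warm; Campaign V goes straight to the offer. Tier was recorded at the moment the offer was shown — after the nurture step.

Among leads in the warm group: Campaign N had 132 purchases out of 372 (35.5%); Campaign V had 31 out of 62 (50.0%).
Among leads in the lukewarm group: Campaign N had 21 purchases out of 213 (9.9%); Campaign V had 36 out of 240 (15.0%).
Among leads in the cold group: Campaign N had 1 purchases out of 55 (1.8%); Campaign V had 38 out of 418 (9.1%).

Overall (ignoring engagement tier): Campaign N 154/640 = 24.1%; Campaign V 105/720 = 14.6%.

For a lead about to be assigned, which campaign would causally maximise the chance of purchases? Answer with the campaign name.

Campaign N

Engagement tier is recorded after the campaign and is itself shifted by it — it sits on the causal path from campaign to outcome. Conditioning on a mediator would strip out part of the effect we want; the pooled comparison gives the total causal effect.
Pooled: Campaign N 24.1% vs Campaign V 14.6%; Campaign N is higher overall.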